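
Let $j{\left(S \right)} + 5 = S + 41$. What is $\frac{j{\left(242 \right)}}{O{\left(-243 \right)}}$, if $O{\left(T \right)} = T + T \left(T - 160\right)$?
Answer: $\frac{139}{48843} \approx 0.0028459$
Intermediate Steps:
$j{\left(S \right)} = 36 + S$ ($j{\left(S \right)} = -5 + \left(S + 41\right) = -5 + \left(41 + S\right) = 36 + S$)
$O{\left(T \right)} = T + T \left(-160 + T\right)$
$\frac{j{\left(242 \right)}}{O{\left(-243 \right)}} = \frac{36 + 242}{\left(-243\right) \left(-159 - 243\right)} = \frac{278}{\left(-243\right) \left(-402\right)} = \frac{278}{97686} = 278 \cdot \frac{1}{97686} = \frac{139}{48843}$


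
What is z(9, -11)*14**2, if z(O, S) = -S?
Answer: 2156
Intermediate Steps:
z(9, -11)*14**2 = -1*(-11)*14**2 = 11*196 = 2156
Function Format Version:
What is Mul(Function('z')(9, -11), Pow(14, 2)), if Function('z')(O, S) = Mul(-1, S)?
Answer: 2156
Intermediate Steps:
Mul(Function('z')(9, -11), Pow(14, 2)) = Mul(Mul(-1, -11), Pow(14, 2)) = Mul(11, 196) = 2156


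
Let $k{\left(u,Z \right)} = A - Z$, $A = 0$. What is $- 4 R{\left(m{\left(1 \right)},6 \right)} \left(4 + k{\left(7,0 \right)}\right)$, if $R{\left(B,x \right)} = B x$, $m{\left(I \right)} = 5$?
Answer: $-480$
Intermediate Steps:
$k{\left(u,Z \right)} = - Z$ ($k{\left(u,Z \right)} = 0 - Z = - Z$)
$- 4 R{\left(m{\left(1 \right)},6 \right)} \left(4 + k{\left(7,0 \right)}\right) = - 4 \cdot 5 \cdot 6 \left(4 - 0\right) = \left(-4\right) 30 \left(4 + 0\right) = \left(-120\right) 4 = -480$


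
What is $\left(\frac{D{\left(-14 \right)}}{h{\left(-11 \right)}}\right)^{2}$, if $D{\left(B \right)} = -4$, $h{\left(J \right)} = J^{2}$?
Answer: $\frac{16}{14641} \approx 0.0010928$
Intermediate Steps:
$\left(\frac{D{\left(-14 \right)}}{h{\left(-11 \right)}}\right)^{2} = \left(- \frac{4}{\left(-11\right)^{2}}\right)^{2} = \left(- \frac{4}{121}\right)^{2} = \frac{16}{14641}$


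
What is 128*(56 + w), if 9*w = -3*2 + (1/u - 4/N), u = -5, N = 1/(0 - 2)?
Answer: 35968/5 ≈ 7193.6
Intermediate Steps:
N = -½ (N = 1/(-2) = -½ ≈ -0.50000)
w = ⅕ (w = (-3*2 + (1/(-5) - 4/(-½)))/9 = (-6 + (1*(-⅕) - 4*(-2)))/9 = (-6 + (-⅕ + 8))/9 = (-6 + 39/5)/9 = (⅑)*(9/5) = ⅕ ≈ 0.20000)
128*(56 + w) = 128*(56 + ⅕) = 128*(281/5) = 35968/5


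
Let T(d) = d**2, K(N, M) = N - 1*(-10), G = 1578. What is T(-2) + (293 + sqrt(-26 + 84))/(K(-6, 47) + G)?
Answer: 6621/1582 + sqrt(58)/1582 ≈ 4.1900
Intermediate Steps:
K(N, M) = 10 + N (K(N, M) = N + 10 = 10 + N)
T(-2) + (293 + sqrt(-26 + 84))/(K(-6, 47) + G) = (-2)**2 + (293 + sqrt(-26 + 84))/((10 - 6) + 1578) = 4 + (293 + sqrt(58))/(4 + 1578) = 4 + (293 + sqrt(58))/1582 = 4 + (293 + sqrt(58))*(1/1582) = 4 + (293/1582 + sqrt(58)/1582) = 6621/1582 + sqrt(58)/1582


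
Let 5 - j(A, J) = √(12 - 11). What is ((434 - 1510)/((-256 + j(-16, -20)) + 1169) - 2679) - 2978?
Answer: -5188545/917 ≈ -5658.2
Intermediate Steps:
j(A, J) = 4 (j(A, J) = 5 - √(12 - 11) = 5 - √1 = 5 - 1*1 = 5 - 1 = 4)
((434 - 1510)/((-256 + j(-16, -20)) + 1169) - 2679) - 2978 = ((434 - 1510)/((-256 + 4) + 1169) - 2679) - 2978 = (-1076/(-252 + 1169) - 2679) - 2978 = (-1076/917 - 2679) - 2978 = -2457719/917 - 2978 = -5188545/917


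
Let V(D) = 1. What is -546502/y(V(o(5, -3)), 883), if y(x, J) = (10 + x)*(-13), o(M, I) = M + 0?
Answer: 49682/13 ≈ 3821.7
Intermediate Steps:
o(M, I) = M
y(x, J) = -130 - 13*x
-546502/y(V(o(5, -3)), 883) = -546502/(-130 - 13*1) = -546502/(-130 - 13) = -546502/(-143) = -546502*(-1/143) = 49682/13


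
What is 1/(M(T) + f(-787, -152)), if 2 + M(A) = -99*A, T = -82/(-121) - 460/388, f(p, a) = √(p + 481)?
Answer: 54966505/3002172859 - 3415467*I*√34/3002172859 ≈ 0.018309 - 0.0066337*I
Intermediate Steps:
f(p, a) = √(481 + p)
T = -5961/11737 (T = -82*(-1/121) - 460*1/388 = 82/121 - 115/97 = -5961/11737 ≈ -0.50788)
M(A) = -2 - 99*A
1/(M(T) + f(-787, -152)) = 1/((-2 - 99*(-5961/11737)) + √(481 - 787)) = 1/((-2 + 53649/1067) + √(-306)) = 1/(51515/1067 + 3*I*√34)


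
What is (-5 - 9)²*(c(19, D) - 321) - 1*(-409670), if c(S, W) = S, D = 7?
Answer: 350478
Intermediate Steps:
(-5 - 9)²*(c(19, D) - 321) - 1*(-409670) = (-5 - 9)²*(19 - 321) - 1*(-409670) = (-14)²*(-302) + 409670 = 196*(-302) + 409670 = -59192 + 409670 = 350478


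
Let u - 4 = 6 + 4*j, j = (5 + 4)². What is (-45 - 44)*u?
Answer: -29726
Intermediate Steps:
j = 81 (j = 9² = 81)
u = 334 (u = 4 + (6 + 4*81) = 4 + (6 + 324) = 4 + 330 = 334)
(-45 - 44)*u = (-45 - 44)*334 = -89*334 = -29726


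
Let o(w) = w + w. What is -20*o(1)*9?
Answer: -360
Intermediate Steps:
o(w) = 2*w
-20*o(1)*9 = -40*9 = -360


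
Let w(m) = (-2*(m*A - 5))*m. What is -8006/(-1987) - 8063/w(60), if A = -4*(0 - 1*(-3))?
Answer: 680500819/172869000 ≈ 3.9365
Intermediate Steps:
A = -12 (A = -4*(0 + 3) = -4*3 = -12)
w(m) = m*(10 + 24*m) (w(m) = (-2*(m*(-12) - 5))*m = (-2*(-12*m - 5))*m = (-2*(-5 - 12*m))*m = (10 + 24*m)*m = m*(10 + 24*m))
-8006/(-1987) - 8063/w(60) = -8006/(-1987) - 8063*1/(120*(5 + 12*60)) = -8006*(-1/1987) - 8063*1/(120*(5 + 720)) = 8006/1987 - 8063/(2*60*725) = 8006/1987 - 8063/87000 = 680500819/172869000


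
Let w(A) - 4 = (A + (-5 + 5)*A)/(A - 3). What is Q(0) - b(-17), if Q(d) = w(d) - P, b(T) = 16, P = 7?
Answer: -19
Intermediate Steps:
w(A) = 4 + A/(-3 + A) (w(A) = 4 + (A + (-5 + 5)*A)/(A - 3) = 4 + (A + 0*A)/(-3 + A) = 4 + (A + 0)/(-3 + A) = 4 + A/(-3 + A))
Q(d) = -7 + (-12 + 5*d)/(-3 + d) (Q(d) = (-12 + 5*d)/(-3 + d) - 1*7 = (-12 + 5*d)/(-3 + d) - 7 = -7 + (-12 + 5*d)/(-3 + d))
Q(0) - b(-17) = (9 - 2*0)/(-3 + 0) - 1*16 = (9 + 0)/(-3) - 16 = -⅓*9 - 16 = -3 - 16 = -19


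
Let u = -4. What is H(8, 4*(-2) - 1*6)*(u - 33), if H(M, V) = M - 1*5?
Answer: -111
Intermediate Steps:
H(M, V) = -5 + M (H(M, V) = M - 5 = -5 + M)
H(8, 4*(-2) - 1*6)*(u - 33) = (-5 + 8)*(-4 - 33) = 3*(-37) = -111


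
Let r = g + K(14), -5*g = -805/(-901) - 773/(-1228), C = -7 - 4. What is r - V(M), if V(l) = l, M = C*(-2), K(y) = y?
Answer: -45942133/5532140 ≈ -8.3046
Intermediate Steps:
C = -11
g = -1685013/5532140 (g = -(-805/(-901) - 773/(-1228))/5 = -(-805*(-1/901) - 773*(-1/1228))/5 = -(805/901 + 773/1228)/5 = -⅕*1685013/1106428 = -1685013/5532140 ≈ -0.30459)
r = 75764947/5532140 (r = -1685013/5532140 + 14 = 75764947/5532140 ≈ 13.695)
M = 22 (M = -11*(-2) = 22)
r - V(M) = 75764947/5532140 - 1*22 = 75764947/5532140 - 22 = -45942133/5532140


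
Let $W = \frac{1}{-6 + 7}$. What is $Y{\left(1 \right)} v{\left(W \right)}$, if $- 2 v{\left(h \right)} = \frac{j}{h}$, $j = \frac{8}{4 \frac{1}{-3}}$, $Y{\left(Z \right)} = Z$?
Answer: $3$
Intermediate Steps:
$j = -6$ ($j = \frac{8}{4 \left(- \frac{1}{3}\right)} = \frac{8}{- \frac{4}{3}} = 8 \left(- \frac{3}{4}\right) = -6$)
$W = 1$ ($W = 1^{-1} = 1$)
$v{\left(h \right)} = \frac{3}{h}$ ($v{\left(h \right)} = - \frac{\left(-6\right) \frac{1}{h}}{2} = \frac{3}{h}$)
$Y{\left(1 \right)} v{\left(W \right)} = 1 \cdot \frac{3}{1} = 1 \cdot 3 \cdot 1 = 1 \cdot 3 = 3$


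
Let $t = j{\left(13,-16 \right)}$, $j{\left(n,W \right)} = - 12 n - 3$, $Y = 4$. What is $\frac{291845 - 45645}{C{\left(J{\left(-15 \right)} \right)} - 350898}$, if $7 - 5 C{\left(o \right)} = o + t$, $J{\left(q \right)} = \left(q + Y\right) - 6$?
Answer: $- \frac{1231000}{1754307} \approx -0.7017$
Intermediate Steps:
$j{\left(n,W \right)} = -3 - 12 n$
$t = -159$ ($t = -3 - 156 = -159$)
$J{\left(q \right)} = -2 + q$ ($J{\left(q \right)} = \left(q + 4\right) - 6 = \left(4 + q\right) - 6 = -2 + q$)
$C{\left(o \right)} = \frac{166}{5} - \frac{o}{5}$ ($C{\left(o \right)} = \frac{7}{5} - \frac{o - 159}{5} = \frac{7}{5} - \frac{-159 + o}{5} = \frac{7}{5} - \left(- \frac{159}{5} + \frac{o}{5}\right) = \frac{166}{5} - \frac{o}{5}$)
$\frac{291845 - 45645}{C{\left(J{\left(-15 \right)} \right)} - 350898} = \frac{291845 - 45645}{\left(\frac{166}{5} - \frac{-2 - 15}{5}\right) - 350898} = \frac{246200}{\left(\frac{166}{5} - - \frac{17}{5}\right) - 350898} = \frac{246200}{\left(\frac{166}{5} + \frac{17}{5}\right) - 350898} = \frac{246200}{\frac{183}{5} - 350898} = \frac{246200}{- \frac{1754307}{5}} = 246200 \left(- \frac{5}{1754307}\right) = - \frac{1231000}{1754307}$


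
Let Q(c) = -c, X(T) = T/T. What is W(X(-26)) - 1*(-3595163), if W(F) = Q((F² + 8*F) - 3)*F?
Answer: 3595157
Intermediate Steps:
X(T) = 1
W(F) = F*(3 - F² - 8*F) (W(F) = (-((F² + 8*F) - 3))*F = (-(-3 + F² + 8*F))*F = (3 - F² - 8*F)*F = F*(3 - F² - 8*F))
W(X(-26)) - 1*(-3595163) = 1*(3 - 1*1² - 8*1) - 1*(-3595163) = 1*(3 - 1*1 - 8) + 3595163 = 1*(3 - 1 - 8) + 3595163 = 1*(-6) + 3595163 = -6 + 3595163 = 3595157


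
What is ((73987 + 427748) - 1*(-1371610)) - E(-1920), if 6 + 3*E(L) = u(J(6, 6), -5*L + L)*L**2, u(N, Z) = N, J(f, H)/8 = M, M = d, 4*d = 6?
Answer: -12872253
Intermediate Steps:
d = 3/2 (d = (1/4)*6 = 3/2 ≈ 1.5000)
M = 3/2 ≈ 1.5000
J(f, H) = 12 (J(f, H) = 8*(3/2) = 12)
E(L) = -2 + 4*L**2 (E(L) = -2 + (12*L**2)/3 = -2 + 4*L**2)
((73987 + 427748) - 1*(-1371610)) - E(-1920) = ((73987 + 427748) - 1*(-1371610)) - (-2 + 4*(-1920)**2) = (501735 + 1371610) - (-2 + 4*3686400) = 1873345 - (-2 + 14745600) = 1873345 - 1*14745598 = 1873345 - 14745598 = -12872253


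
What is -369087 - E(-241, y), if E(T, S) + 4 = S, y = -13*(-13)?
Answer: -369252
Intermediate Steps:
y = 169
E(T, S) = -4 + S
-369087 - E(-241, y) = -369087 - (-4 + 169) = -369087 - 1*165 = -369087 - 165 = -369252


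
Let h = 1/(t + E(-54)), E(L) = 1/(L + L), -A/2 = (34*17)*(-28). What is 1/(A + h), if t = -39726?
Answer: 4290409/138871958404 ≈ 3.0895e-5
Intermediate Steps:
A = 32368 (A = -2*34*17*(-28) = -1156*(-28) = -2*(-16184) = 32368)
E(L) = 1/(2*L)
h = -108/4290409 (h = 1/(-39726 + (½)/(-54)) = 1/(-39726 + (½)*(-1/54)) = 1/(-39726 - 1/108) = 1/(-4290409/108) = -108/4290409 ≈ -2.5172e-5)
1/(A + h) = 1/(32368 - 108/4290409) = 1/(138871958404/4290409) = 4290409/138871958404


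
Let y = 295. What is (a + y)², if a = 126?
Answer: 177241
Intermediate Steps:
(a + y)² = (126 + 295)² = 421² = 177241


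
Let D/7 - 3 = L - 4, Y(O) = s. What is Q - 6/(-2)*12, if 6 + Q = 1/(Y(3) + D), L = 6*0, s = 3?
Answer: 119/4 ≈ 29.750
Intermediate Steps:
Y(O) = 3
L = 0
D = -7 (D = 21 + 7*(0 - 4) = 21 + 7*(-4) = 21 - 28 = -7)
Q = -25/4 (Q = -6 + 1/(3 - 7) = -6 + 1/(-4) = -6 - ¼ = -25/4 ≈ -6.2500)
Q - 6/(-2)*12 = -25/4 - 6/(-2)*12 = -25/4 - 6*(-½)*12 = -25/4 + 3*12 = -25/4 + 36 = 119/4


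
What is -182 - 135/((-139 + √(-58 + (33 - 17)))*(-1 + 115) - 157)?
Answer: -46706654657/256641841 + 15390*I*√42/256641841 ≈ -181.99 + 0.00038863*I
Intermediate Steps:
-182 - 135/((-139 + √(-58 + (33 - 17)))*(-1 + 115) - 157) = -182 - 135/((-139 + √(-58 + 16))*114 - 157) = -182 - 135/((-139 + √(-42))*114 - 157) = -182 - 135/((-139 + I*√42)*114 - 157) = -182 - 135/((-15846 + 114*I*√42) - 157) = -182 - 135/(-16003 + 114*I*√42)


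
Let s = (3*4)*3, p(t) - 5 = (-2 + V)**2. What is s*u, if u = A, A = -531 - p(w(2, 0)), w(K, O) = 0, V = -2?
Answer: -19872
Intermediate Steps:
p(t) = 21 (p(t) = 5 + (-2 - 2)**2 = 5 + (-4)**2 = 5 + 16 = 21)
s = 36 (s = 12*3 = 36)
A = -552 (A = -531 - 1*21 = -531 - 21 = -552)
u = -552
s*u = 36*(-552) = -19872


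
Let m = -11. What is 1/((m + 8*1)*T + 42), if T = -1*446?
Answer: 1/1380 ≈ 0.00072464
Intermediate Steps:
T = -446
1/((m + 8*1)*T + 42) = 1/((-11 + 8*1)*(-446) + 42) = 1/((-11 + 8)*(-446) + 42) = 1/(-3*(-446) + 42) = 1/(1338 + 42) = 1/1380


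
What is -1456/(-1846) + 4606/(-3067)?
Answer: -155274/217757 ≈ -0.71306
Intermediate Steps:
-1456/(-1846) + 4606/(-3067) = -1456*(-1/1846) + 4606*(-1/3067) = 56/71 - 4606/3067 = -155274/217757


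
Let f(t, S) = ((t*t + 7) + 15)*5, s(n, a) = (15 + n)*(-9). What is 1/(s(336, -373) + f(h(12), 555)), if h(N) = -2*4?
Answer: -1/2729 ≈ -0.00036643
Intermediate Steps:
h(N) = -8
s(n, a) = -135 - 9*n
f(t, S) = 110 + 5*t**2 (f(t, S) = ((t**2 + 7) + 15)*5 = ((7 + t**2) + 15)*5 = (22 + t**2)*5 = 110 + 5*t**2)
1/(s(336, -373) + f(h(12), 555)) = 1/((-135 - 9*336) + (110 + 5*(-8)**2)) = 1/((-135 - 3024) + (110 + 5*64)) = 1/(-3159 + (110 + 320)) = 1/(-3159 + 430) = 1/(-2729) = -1/2729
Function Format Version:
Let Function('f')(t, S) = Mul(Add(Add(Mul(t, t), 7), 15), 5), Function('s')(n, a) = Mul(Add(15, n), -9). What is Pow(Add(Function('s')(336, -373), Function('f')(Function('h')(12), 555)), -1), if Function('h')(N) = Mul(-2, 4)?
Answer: Rational(-1, 2729) ≈ -0.00036643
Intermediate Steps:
Function('h')(N) = -8
Function('s')(n, a) = Add(-135, Mul(-9, n))
Function('f')(t, S) = Add(110, Mul(5, Pow(t, 2))) (Function('f')(t, S) = Mul(Add(Add(Pow(t, 2), 7), 15), 5) = Mul(Add(Add(7, Pow(t, 2)), 15), 5) = Mul(Add(22, Pow(t, 2)), 5) = Add(110, Mul(5, Pow(t, 2))))
Pow(Add(Function('s')(336, -373), Function('f')(Function('h')(12), 555)), -1) = Pow(Add(Add(-135, Mul(-9, 336)), Add(110, Mul(5, Pow(-8, 2)))), -1) = Pow(Add(Add(-135, -3024), Add(110, Mul(5, 64))), -1) = Pow(Add(-3159, Add(110, 320)), -1) = Pow(Add(-3159, 430), -1) = Pow(-2729, -1) = Rational(-1, 2729)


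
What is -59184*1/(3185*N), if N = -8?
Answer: 7398/3185 ≈ 2.3228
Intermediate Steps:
-59184*1/(3185*N) = -59184/((-8*3185)) = -59184/(-25480) = -59184*(-1/25480) = 7398/3185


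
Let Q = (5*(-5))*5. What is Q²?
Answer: 15625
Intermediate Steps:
Q = -125 (Q = -25*5 = -125)
Q² = (-125)² = 15625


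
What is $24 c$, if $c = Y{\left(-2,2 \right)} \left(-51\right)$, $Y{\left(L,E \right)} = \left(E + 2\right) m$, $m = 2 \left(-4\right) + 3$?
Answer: $24480$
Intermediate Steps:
$m = -5$ ($m = -8 + 3 = -5$)
$Y{\left(L,E \right)} = -10 - 5 E$ ($Y{\left(L,E \right)} = \left(E + 2\right) \left(-5\right) = \left(2 + E\right) \left(-5\right) = -10 - 5 E$)
$c = 1020$ ($c = \left(-10 - 10\right) \left(-51\right) = \left(-20\right) \left(-51\right) = 1020$)
$24 c = 24 \cdot 1020 = 24480$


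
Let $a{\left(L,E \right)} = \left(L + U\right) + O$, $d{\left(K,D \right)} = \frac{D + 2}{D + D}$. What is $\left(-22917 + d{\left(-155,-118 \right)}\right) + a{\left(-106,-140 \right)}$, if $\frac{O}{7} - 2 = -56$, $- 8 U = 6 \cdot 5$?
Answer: $- \frac{5523405}{236} \approx -23404.0$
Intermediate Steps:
$d{\left(K,D \right)} = \frac{2 + D}{2 D}$
$U = - \frac{15}{4}$ ($U = - \frac{6 \cdot 5}{8} = \left(- \frac{1}{8}\right) 30 = - \frac{15}{4} \approx -3.75$)
$O = -378$ ($O = 14 + 7 \left(-56\right) = 14 - 392 = -378$)
$a{\left(L,E \right)} = - \frac{1527}{4} + L$ ($a{\left(L,E \right)} = \left(L - \frac{15}{4}\right) - 378 = \left(- \frac{15}{4} + L\right) - 378 = - \frac{1527}{4} + L$)
$\left(-22917 + d{\left(-155,-118 \right)}\right) + a{\left(-106,-140 \right)} = \left(-22917 + \frac{2 - 118}{2 \left(-118\right)}\right) - \frac{1951}{4} = \left(-22917 + \frac{1}{2} \left(- \frac{1}{118}\right) \left(-116\right)\right) - \frac{1951}{4} = \left(-22917 + \frac{29}{59}\right) - \frac{1951}{4} = - \frac{1352074}{59} - \frac{1951}{4} = - \frac{5523405}{236}$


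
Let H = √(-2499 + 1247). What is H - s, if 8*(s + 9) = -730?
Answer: 401/4 + 2*I*√313 ≈ 100.25 + 35.384*I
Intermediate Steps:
H = 2*I*√313 (H = √(-1252) = 2*I*√313 ≈ 35.384*I)
s = -401/4 (s = -9 + (⅛)*(-730) = -9 - 365/4 = -401/4 ≈ -100.25)
H - s = 2*I*√313 - 1*(-401/4) = 2*I*√313 + 401/4 = 401/4 + 2*I*√313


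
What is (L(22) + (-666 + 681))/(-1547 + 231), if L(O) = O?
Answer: -37/1316 ≈ -0.028116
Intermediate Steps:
(L(22) + (-666 + 681))/(-1547 + 231) = (22 + (-666 + 681))/(-1547 + 231) = (22 + 15)/(-1316) = -1/1316*37 = -37/1316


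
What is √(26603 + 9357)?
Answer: 2*√8990 ≈ 189.63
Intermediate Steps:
√(26603 + 9357) = √35960 = 2*√8990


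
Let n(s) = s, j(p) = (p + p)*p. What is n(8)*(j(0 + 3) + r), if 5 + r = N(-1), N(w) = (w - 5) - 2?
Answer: 40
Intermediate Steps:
j(p) = 2*p² (j(p) = (2*p)*p = 2*p²)
N(w) = -7 + w (N(w) = (-5 + w) - 2 = -7 + w)
r = -13 (r = -5 + (-7 - 1) = -5 - 8 = -13)
n(8)*(j(0 + 3) + r) = 8*(2*(0 + 3)² - 13) = 8*(2*3² - 13) = 8*(2*9 - 13) = 8*(18 - 13) = 8*5 = 40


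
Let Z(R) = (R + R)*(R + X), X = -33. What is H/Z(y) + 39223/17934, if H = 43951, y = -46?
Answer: 8797459/1068396 ≈ 8.2343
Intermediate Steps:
Z(R) = 2*R*(-33 + R) (Z(R) = (R + R)*(R - 33) = (2*R)*(-33 + R) = 2*R*(-33 + R))
H/Z(y) + 39223/17934 = 43951/((2*(-46)*(-33 - 46))) + 39223/17934 = 43951/((2*(-46)*(-79))) + 39223*(1/17934) = 43951/7268 + 643/294 = 8797459/1068396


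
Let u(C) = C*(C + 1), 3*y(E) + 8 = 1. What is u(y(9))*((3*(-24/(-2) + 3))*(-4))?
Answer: -560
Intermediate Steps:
y(E) = -7/3 (y(E) = -8/3 + (⅓)*1 = -8/3 + ⅓ = -7/3)
u(C) = C*(1 + C)
u(y(9))*((3*(-24/(-2) + 3))*(-4)) = (-7*(1 - 7/3)/3)*((3*(-24/(-2) + 3))*(-4)) = (-7/3*(-4/3))*((3*(-24*(-1)/2 + 3))*(-4)) = 28*((3*(-4*(-3) + 3))*(-4))/9 = 28*((3*(12 + 3))*(-4))/9 = 28*((3*15)*(-4))/9 = 28*(45*(-4))/9 = (28/9)*(-180) = -560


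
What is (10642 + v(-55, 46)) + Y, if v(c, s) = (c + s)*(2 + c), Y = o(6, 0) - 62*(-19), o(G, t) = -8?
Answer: 12289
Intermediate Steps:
Y = 1170 (Y = -8 - 62*(-19) = -8 + 1178 = 1170)
v(c, s) = (2 + c)*(c + s)
(10642 + v(-55, 46)) + Y = (10642 + ((-55)² + 2*(-55) + 2*46 - 55*46)) + 1170 = (10642 + (3025 - 110 + 92 - 2530)) + 1170 = (10642 + 477) + 1170 = 11119 + 1170 = 12289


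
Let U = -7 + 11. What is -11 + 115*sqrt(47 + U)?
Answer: -11 + 115*sqrt(51) ≈ 810.26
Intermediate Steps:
U = 4
-11 + 115*sqrt(47 + U) = -11 + 115*sqrt(47 + 4) = -11 + 115*sqrt(51)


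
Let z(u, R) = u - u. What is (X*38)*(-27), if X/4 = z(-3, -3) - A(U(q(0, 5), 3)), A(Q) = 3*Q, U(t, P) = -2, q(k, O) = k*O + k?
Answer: -24624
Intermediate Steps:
q(k, O) = k + O*k (q(k, O) = O*k + k = k + O*k)
z(u, R) = 0
X = 24 (X = 4*(0 - 3*(-2)) = 4*(0 - 1*(-6)) = 4*(0 + 6) = 4*6 = 24)
(X*38)*(-27) = (24*38)*(-27) = 912*(-27) = -24624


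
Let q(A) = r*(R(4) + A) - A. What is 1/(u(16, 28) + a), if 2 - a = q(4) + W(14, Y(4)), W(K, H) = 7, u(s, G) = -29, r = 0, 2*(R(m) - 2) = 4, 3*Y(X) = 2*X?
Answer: -1/30 ≈ -0.033333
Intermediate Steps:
Y(X) = 2*X/3 (Y(X) = (2*X)/3 = 2*X/3)
R(m) = 4 (R(m) = 2 + (1/2)*4 = 2 + 2 = 4)
q(A) = -A (q(A) = 0*(4 + A) - A = 0 - A = -A)
a = -1 (a = 2 - (-1*4 + 7) = 2 - (-4 + 7) = 2 - 1*3 = 2 - 3 = -1)
1/(u(16, 28) + a) = 1/(-29 - 1) = 1/(-30) = -1/30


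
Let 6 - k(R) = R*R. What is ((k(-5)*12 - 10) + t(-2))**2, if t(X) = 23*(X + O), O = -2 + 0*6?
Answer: 108900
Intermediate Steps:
k(R) = 6 - R**2 (k(R) = 6 - R*R = 6 - R**2)
O = -2 (O = -2 + 0 = -2)
t(X) = -46 + 23*X (t(X) = 23*(X - 2) = 23*(-2 + X) = -46 + 23*X)
((k(-5)*12 - 10) + t(-2))**2 = (((6 - 1*(-5)**2)*12 - 10) + (-46 + 23*(-2)))**2 = (((6 - 1*25)*12 - 10) + (-46 - 46))**2 = (((6 - 25)*12 - 10) - 92)**2 = ((-19*12 - 10) - 92)**2 = ((-228 - 10) - 92)**2 = (-238 - 92)**2 = (-330)**2 = 108900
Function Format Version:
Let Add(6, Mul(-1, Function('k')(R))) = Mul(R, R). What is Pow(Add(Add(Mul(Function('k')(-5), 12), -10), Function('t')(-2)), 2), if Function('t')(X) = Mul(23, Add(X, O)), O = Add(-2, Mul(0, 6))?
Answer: 108900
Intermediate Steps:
Function('k')(R) = Add(6, Mul(-1, Pow(R, 2))) (Function('k')(R) = Add(6, Mul(-1, Mul(R, R))) = Add(6, Mul(-1, Pow(R, 2))))
O = -2 (O = Add(-2, 0) = -2)
Function('t')(X) = Add(-46, Mul(23, X)) (Function('t')(X) = Mul(23, Add(X, -2)) = Mul(23, Add(-2, X)) = Add(-46, Mul(23, X)))
Pow(Add(Add(Mul(Function('k')(-5), 12), -10), Function('t')(-2)), 2) = Pow(Add(Add(Mul(Add(6, Mul(-1, Pow(-5, 2))), 12), -10), Add(-46, Mul(23, -2))), 2) = Pow(Add(Add(Mul(Add(6, Mul(-1, 25)), 12), -10), Add(-46, -46)), 2) = Pow(Add(Add(Mul(Add(6, -25), 12), -10), -92), 2) = Pow(Add(Add(Mul(-19, 12), -10), -92), 2) = Pow(Add(Add(-228, -10), -92), 2) = Pow(Add(-238, -92), 2) = Pow(-330, 2) = 108900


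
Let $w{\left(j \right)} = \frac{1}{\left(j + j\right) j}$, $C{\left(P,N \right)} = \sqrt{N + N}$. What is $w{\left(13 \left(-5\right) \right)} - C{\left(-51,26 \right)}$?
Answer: $\frac{1}{8450} - 2 \sqrt{13} \approx -7.211$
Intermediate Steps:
$C{\left(P,N \right)} = \sqrt{2} \sqrt{N}$ ($C{\left(P,N \right)} = \sqrt{2 N} = \sqrt{2} \sqrt{N}$)
$w{\left(j \right)} = \frac{1}{2 j^{2}}$ ($w{\left(j \right)} = \frac{1}{2 j j} = \frac{\frac{1}{2} \frac{1}{j}}{j} = \frac{1}{2 j^{2}}$)
$w{\left(13 \left(-5\right) \right)} - C{\left(-51,26 \right)} = \frac{1}{2 \cdot 4225} - \sqrt{2} \sqrt{26} = \frac{1}{2 \cdot 4225} - 2 \sqrt{13} = \frac{1}{2} \cdot \frac{1}{4225} - 2 \sqrt{13} = \frac{1}{8450} - 2 \sqrt{13}$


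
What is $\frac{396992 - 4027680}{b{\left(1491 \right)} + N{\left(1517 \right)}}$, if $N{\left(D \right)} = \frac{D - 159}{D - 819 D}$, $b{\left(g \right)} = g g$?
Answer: $- \frac{1126335630832}{689658637507} \approx -1.6332$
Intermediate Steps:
$b{\left(g \right)} = g^{2}$
$N{\left(D \right)} = - \frac{-159 + D}{818 D}$ ($N{\left(D \right)} = \frac{-159 + D}{\left(-818\right) D} = \left(-159 + D\right) \left(- \frac{1}{818 D}\right) = - \frac{-159 + D}{818 D}$)
$\frac{396992 - 4027680}{b{\left(1491 \right)} + N{\left(1517 \right)}} = \frac{396992 - 4027680}{1491^{2} + \frac{159 - 1517}{818 \cdot 1517}} = - \frac{3630688}{2223081 + \frac{1}{818} \cdot \frac{1}{1517} \left(159 - 1517\right)} = - \frac{3630688}{2223081 + \frac{1}{818} \cdot \frac{1}{1517} \left(-1358\right)} = - \frac{3630688}{2223081 - \frac{679}{620453}} = - \frac{3630688}{\frac{1379317275014}{620453}} = \left(-3630688\right) \frac{620453}{1379317275014} = - \frac{1126335630832}{689658637507}$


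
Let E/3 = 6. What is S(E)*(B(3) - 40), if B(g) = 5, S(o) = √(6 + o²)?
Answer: -35*√330 ≈ -635.81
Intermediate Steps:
E = 18 (E = 3*6 = 18)
S(E)*(B(3) - 40) = √(6 + 18²)*(5 - 40) = √(6 + 324)*(-35) = √330*(-35) = -35*√330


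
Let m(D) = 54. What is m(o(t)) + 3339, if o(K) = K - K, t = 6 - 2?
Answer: 3393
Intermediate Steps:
t = 4
o(K) = 0
m(o(t)) + 3339 = 54 + 3339 = 3393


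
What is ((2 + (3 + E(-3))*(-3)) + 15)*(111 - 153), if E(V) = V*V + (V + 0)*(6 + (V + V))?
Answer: 798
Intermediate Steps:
E(V) = V² + V*(6 + 2*V)
((2 + (3 + E(-3))*(-3)) + 15)*(111 - 153) = ((2 + (3 + 3*(-3)*(2 - 3))*(-3)) + 15)*(111 - 153) = ((2 + (3 + 3*(-3)*(-1))*(-3)) + 15)*(-42) = ((2 + (3 + 9)*(-3)) + 15)*(-42) = ((2 + 12*(-3)) + 15)*(-42) = ((2 - 36) + 15)*(-42) = (-34 + 15)*(-42) = -19*(-42) = 798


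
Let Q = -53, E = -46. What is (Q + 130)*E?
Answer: -3542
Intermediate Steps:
(Q + 130)*E = (-53 + 130)*(-46) = 77*(-46) = -3542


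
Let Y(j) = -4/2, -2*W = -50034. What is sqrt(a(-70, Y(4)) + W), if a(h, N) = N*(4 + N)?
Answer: sqrt(25013) ≈ 158.16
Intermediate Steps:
W = 25017 (W = -1/2*(-50034) = 25017)
Y(j) = -2 (Y(j) = -4*1/2 = -2)
sqrt(a(-70, Y(4)) + W) = sqrt(-2*(4 - 2) + 25017) = sqrt(-2*2 + 25017) = sqrt(-4 + 25017) = sqrt(25013)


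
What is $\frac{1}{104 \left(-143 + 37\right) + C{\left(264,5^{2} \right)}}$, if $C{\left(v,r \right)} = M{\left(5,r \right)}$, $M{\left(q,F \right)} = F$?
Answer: $- \frac{1}{10999} \approx -9.0917 \cdot 10^{-5}$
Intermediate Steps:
$C{\left(v,r \right)} = r$
$\frac{1}{104 \left(-143 + 37\right) + C{\left(264,5^{2} \right)}} = \frac{1}{104 \left(-143 + 37\right) + 5^{2}} = \frac{1}{104 \left(-106\right) + 25} = \frac{1}{-11024 + 25} = \frac{1}{-10999} = - \frac{1}{10999}$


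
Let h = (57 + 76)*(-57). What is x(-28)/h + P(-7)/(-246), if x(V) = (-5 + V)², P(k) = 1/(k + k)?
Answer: -178235/1243284 ≈ -0.14336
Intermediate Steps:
P(k) = 1/(2*k)
h = -7581 (h = 133*(-57) = -7581)
x(-28)/h + P(-7)/(-246) = (-5 - 28)²/(-7581) + ((½)/(-7))/(-246) = (-33)²*(-1/7581) + ((½)*(-⅐))*(-1/246) = 1089*(-1/7581) - 1/14*(-1/246) = -363/2527 + 1/3444 = -178235/1243284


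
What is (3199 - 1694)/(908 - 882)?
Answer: 1505/26 ≈ 57.885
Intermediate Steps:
(3199 - 1694)/(908 - 882) = 1505/26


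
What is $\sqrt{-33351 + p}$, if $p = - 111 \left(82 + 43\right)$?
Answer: $i \sqrt{47226} \approx 217.32 i$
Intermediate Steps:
$p = -13875$ ($p = \left(-111\right) 125 = -13875$)
$\sqrt{-33351 + p} = \sqrt{-33351 - 13875} = \sqrt{-47226} = i \sqrt{47226}$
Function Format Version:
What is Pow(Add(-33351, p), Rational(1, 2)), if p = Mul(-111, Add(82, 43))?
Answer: Mul(I, Pow(47226, Rational(1, 2))) ≈ Mul(217.32, I)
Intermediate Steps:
p = -13875 (p = Mul(-111, 125) = -13875)
Pow(Add(-33351, p), Rational(1, 2)) = Pow(Add(-33351, -13875), Rational(1, 2)) = Pow(-47226, Rational(1, 2)) = Mul(I, Pow(47226, Rational(1, 2)))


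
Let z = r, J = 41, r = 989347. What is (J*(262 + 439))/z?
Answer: 28741/989347 ≈ 0.029050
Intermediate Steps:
z = 989347
(J*(262 + 439))/z = (41*(262 + 439))/989347 = (41*701)*(1/989347) = 28741*(1/989347) = 28741/989347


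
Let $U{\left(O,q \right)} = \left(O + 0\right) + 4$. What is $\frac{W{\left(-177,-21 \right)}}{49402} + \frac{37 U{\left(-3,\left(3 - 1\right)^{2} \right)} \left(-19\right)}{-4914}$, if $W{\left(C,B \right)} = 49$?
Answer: $\frac{8742598}{60690357} \approx 0.14405$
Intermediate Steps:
$U{\left(O,q \right)} = 4 + O$ ($U{\left(O,q \right)} = O + 4 = 4 + O$)
$\frac{W{\left(-177,-21 \right)}}{49402} + \frac{37 U{\left(-3,\left(3 - 1\right)^{2} \right)} \left(-19\right)}{-4914} = \frac{49}{49402} + \frac{37 \left(4 - 3\right) \left(-19\right)}{-4914} = 49 \cdot \frac{1}{49402} + 37 \cdot 1 \left(-19\right) \left(- \frac{1}{4914}\right) = \frac{49}{49402} + 37 \left(-19\right) \left(- \frac{1}{4914}\right) = \frac{49}{49402} - - \frac{703}{4914} = \frac{49}{49402} + \frac{703}{4914} = \frac{8742598}{60690357}$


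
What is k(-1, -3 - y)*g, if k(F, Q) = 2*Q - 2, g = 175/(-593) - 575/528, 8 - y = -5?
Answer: 7367375/156552 ≈ 47.060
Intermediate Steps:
y = 13 (y = 8 - 1*(-5) = 8 + 5 = 13)
g = -433375/313104 (g = 175*(-1/593) - 575*1/528 = -175/593 - 575/528 = -433375/313104 ≈ -1.3841)
k(F, Q) = -2 + 2*Q
k(-1, -3 - y)*g = (-2 + 2*(-3 - 1*13))*(-433375/313104) = (-2 + 2*(-3 - 13))*(-433375/313104) = (-2 + 2*(-16))*(-433375/313104) = (-2 - 32)*(-433375/313104) = -34*(-433375/313104) = 7367375/156552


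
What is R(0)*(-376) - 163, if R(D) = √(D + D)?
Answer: -163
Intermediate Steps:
R(D) = √2*√D (R(D) = √(2*D) = √2*√D)
R(0)*(-376) - 163 = (√2*√0)*(-376) - 163 = (√2*0)*(-376) - 163 = 0*(-376) - 163 = 0 - 163 = -163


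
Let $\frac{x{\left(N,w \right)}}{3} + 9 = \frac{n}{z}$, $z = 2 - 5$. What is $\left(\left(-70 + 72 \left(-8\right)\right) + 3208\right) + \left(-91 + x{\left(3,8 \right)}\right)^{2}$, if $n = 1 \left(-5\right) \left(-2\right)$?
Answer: $18946$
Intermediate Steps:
$z = -3$
$n = 10$ ($n = \left(-5\right) \left(-2\right) = 10$)
$x{\left(N,w \right)} = -37$ ($x{\left(N,w \right)} = -27 + 3 \frac{10}{-3} = -27 + 3 \cdot 10 \left(- \frac{1}{3}\right) = -27 + 3 \left(- \frac{10}{3}\right) = -27 - 10 = -37$)
$\left(\left(-70 + 72 \left(-8\right)\right) + 3208\right) + \left(-91 + x{\left(3,8 \right)}\right)^{2} = \left(\left(-70 + 72 \left(-8\right)\right) + 3208\right) + \left(-91 - 37\right)^{2} = \left(\left(-70 - 576\right) + 3208\right) + \left(-128\right)^{2} = \left(-646 + 3208\right) + 16384 = 2562 + 16384 = 18946$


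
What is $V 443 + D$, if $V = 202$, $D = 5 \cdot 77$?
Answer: $89871$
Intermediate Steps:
$D = 385$
$V 443 + D = 202 \cdot 443 + 385 = 89486 + 385 = 89871$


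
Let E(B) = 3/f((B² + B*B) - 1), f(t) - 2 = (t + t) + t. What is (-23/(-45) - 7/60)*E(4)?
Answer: 71/5700 ≈ 0.012456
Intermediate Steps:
f(t) = 2 + 3*t (f(t) = 2 + ((t + t) + t) = 2 + (2*t + t) = 2 + 3*t)
E(B) = 3/(-1 + 6*B²) (E(B) = 3/(2 + 3*((B² + B*B) - 1)) = 3/(2 + 3*((B² + B²) - 1)) = 3/(2 + 3*(2*B² - 1)) = 3/(2 + 3*(-1 + 2*B²)) = 3/(2 + (-3 + 6*B²)) = 3/(-1 + 6*B²))
(-23/(-45) - 7/60)*E(4) = (-23/(-45) - 7/60)*(3/(-1 + 6*4²)) = (-23*(-1/45) - 7*1/60)*(3/(-1 + 6*16)) = (23/45 - 7/60)*(3/(-1 + 96)) = 71*(3/95)/180 = 71*(3*(1/95))/180 = (71/180)*(3/95) = 71/5700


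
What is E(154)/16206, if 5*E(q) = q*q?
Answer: 11858/40515 ≈ 0.29268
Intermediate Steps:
E(q) = q**2/5 (E(q) = (q*q)/5 = q**2/5)
E(154)/16206 = ((1/5)*154**2)/16206 = ((1/5)*23716)*(1/16206) = (23716/5)*(1/16206) = 11858/40515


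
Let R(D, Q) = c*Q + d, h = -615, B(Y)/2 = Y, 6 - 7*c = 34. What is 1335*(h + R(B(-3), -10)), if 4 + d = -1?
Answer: -774300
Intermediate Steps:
d = -5 (d = -4 - 1 = -5)
c = -4 (c = 6/7 - ⅐*34 = 6/7 - 34/7 = -4)
B(Y) = 2*Y
R(D, Q) = -5 - 4*Q (R(D, Q) = -4*Q - 5 = -5 - 4*Q)
1335*(h + R(B(-3), -10)) = 1335*(-615 + (-5 - 4*(-10))) = 1335*(-615 + (-5 + 40)) = 1335*(-615 + 35) = 1335*(-580) = -774300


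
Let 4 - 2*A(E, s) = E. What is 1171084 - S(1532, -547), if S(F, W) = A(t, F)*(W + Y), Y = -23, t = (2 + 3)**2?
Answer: 1165099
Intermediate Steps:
t = 25 (t = 5**2 = 25)
A(E, s) = 2 - E/2
S(F, W) = 483/2 - 21*W/2 (S(F, W) = (2 - 1/2*25)*(W - 23) = (2 - 25/2)*(-23 + W) = -21*(-23 + W)/2 = 483/2 - 21*W/2)
1171084 - S(1532, -547) = 1171084 - (483/2 - 21/2*(-547)) = 1171084 - (483/2 + 11487/2) = 1171084 - 1*5985 = 1171084 - 5985 = 1165099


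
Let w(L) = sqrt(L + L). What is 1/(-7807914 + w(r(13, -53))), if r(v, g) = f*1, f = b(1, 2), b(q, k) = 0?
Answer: -1/7807914 ≈ -1.2808e-7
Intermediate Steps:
f = 0
r(v, g) = 0 (r(v, g) = 0*1 = 0)
w(L) = sqrt(2)*sqrt(L) (w(L) = sqrt(2*L) = sqrt(2)*sqrt(L))
1/(-7807914 + w(r(13, -53))) = 1/(-7807914 + sqrt(2)*sqrt(0)) = 1/(-7807914 + sqrt(2)*0) = 1/(-7807914 + 0) = 1/(-7807914) = -1/7807914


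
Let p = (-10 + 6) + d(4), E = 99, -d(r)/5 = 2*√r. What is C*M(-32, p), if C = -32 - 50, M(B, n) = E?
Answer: -8118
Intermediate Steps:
d(r) = -10*√r
p = -24 (p = (-10 + 6) - 10*√4 = -4 - 10*2 = -4 - 20 = -24)
M(B, n) = 99
C = -82
C*M(-32, p) = -82*99 = -8118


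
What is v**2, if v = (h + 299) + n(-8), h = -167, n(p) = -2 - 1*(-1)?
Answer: 17161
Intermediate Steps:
n(p) = -1 (n(p) = -2 + 1 = -1)
v = 131 (v = (-167 + 299) - 1 = 132 - 1 = 131)
v**2 = 131**2 = 17161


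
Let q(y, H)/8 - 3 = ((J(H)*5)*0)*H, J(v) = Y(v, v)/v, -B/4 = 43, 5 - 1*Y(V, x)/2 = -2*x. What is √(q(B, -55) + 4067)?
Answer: √4091 ≈ 63.961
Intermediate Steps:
Y(V, x) = 10 + 4*x (Y(V, x) = 10 - (-4)*x = 10 + 4*x)
B = -172 (B = -4*43 = -172)
J(v) = (10 + 4*v)/v
q(y, H) = 24 (q(y, H) = 24 + 8*((((4 + 10/H)*5)*0)*H) = 24 + 8*(((20 + 50/H)*0)*H) = 24 + 8*(0*H) = 24 + 8*0 = 24 + 0 = 24)
√(q(B, -55) + 4067) = √(24 + 4067) = √4091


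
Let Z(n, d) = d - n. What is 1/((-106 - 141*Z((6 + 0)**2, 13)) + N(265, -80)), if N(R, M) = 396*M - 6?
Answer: -1/28549 ≈ -3.5028e-5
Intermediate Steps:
N(R, M) = -6 + 396*M
1/((-106 - 141*Z((6 + 0)**2, 13)) + N(265, -80)) = 1/((-106 - 141*(13 - (6 + 0)**2)) + (-6 + 396*(-80))) = 1/((-106 - 141*(13 - 1*6**2)) + (-6 - 31680)) = 1/((-106 - 141*(13 - 1*36)) - 31686) = 1/((-106 - 141*(13 - 36)) - 31686) = 1/((-106 - 141*(-23)) - 31686) = 1/((-106 + 3243) - 31686) = 1/(3137 - 31686) = 1/(-28549) = -1/28549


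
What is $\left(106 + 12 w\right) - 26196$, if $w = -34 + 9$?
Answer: $-26390$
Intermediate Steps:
$w = -25$
$\left(106 + 12 w\right) - 26196 = \left(106 + 12 \left(-25\right)\right) - 26196 = \left(106 - 300\right) - 26196 = -194 - 26196 = -26390$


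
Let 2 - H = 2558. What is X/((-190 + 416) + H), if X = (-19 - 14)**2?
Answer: -1089/2330 ≈ -0.46738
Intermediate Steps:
H = -2556 (H = 2 - 1*2558 = 2 - 2558 = -2556)
X = 1089 (X = (-33)**2 = 1089)
X/((-190 + 416) + H) = 1089/((-190 + 416) - 2556) = 1089/(226 - 2556) = 1089/(-2330) = 1089*(-1/2330) = -1089/2330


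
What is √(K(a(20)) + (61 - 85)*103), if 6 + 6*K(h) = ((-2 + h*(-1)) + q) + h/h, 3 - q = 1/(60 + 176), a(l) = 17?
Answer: I*√1240879386/708 ≈ 49.754*I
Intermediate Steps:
q = 707/236 (q = 3 - 1/(60 + 176) = 3 - 1/236 = 707/236 ≈ 2.9958)
K(h) = -315/472 - h/6 (K(h) = -1 + (((-2 + h*(-1)) + 707/236) + h/h)/6 = -1 + (((-2 - h) + 707/236) + 1)/6 = -1 + ((235/236 - h) + 1)/6 = -1 + (471/236 - h)/6 = -1 + (157/472 - h/6) = -315/472 - h/6)
√(K(a(20)) + (61 - 85)*103) = √((-315/472 - ⅙*17) + (61 - 85)*103) = √((-315/472 - 17/6) - 24*103) = √(-4957/1416 - 2472) = √(-3505309/1416) = I*√1240879386/708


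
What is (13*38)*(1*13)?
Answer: 6422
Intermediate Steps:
(13*38)*(1*13) = 494*13 = 6422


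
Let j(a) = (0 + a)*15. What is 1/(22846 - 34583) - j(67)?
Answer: -11795686/11737 ≈ -1005.0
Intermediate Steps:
j(a) = 15*a (j(a) = a*15 = 15*a)
1/(22846 - 34583) - j(67) = 1/(22846 - 34583) - 15*67 = 1/(-11737) - 1*1005 = -1/11737 - 1005 = -11795686/11737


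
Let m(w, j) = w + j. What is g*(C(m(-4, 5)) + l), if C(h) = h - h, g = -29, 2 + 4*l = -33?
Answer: 1015/4 ≈ 253.75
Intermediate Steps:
l = -35/4 (l = -1/2 + (1/4)*(-33) = -1/2 - 33/4 = -35/4 ≈ -8.7500)
m(w, j) = j + w
C(h) = 0
g*(C(m(-4, 5)) + l) = -29*(0 - 35/4) = -29*(-35/4) = 1015/4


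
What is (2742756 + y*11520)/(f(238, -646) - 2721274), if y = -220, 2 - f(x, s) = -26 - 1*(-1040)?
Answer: -104178/1361143 ≈ -0.076537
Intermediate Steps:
f(x, s) = -1012 (f(x, s) = 2 - (-26 - 1*(-1040)) = 2 - (-26 + 1040) = 2 - 1*1014 = 2 - 1014 = -1012)
(2742756 + y*11520)/(f(238, -646) - 2721274) = (2742756 - 220*11520)/(-1012 - 2721274) = (2742756 - 2534400)/(-2722286) = 208356*(-1/2722286) = -104178/1361143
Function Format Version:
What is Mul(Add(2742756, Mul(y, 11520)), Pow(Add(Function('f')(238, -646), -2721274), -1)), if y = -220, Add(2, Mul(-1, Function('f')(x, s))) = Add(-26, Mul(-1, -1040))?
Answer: Rational(-104178, 1361143) ≈ -0.076537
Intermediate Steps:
Function('f')(x, s) = -1012 (Function('f')(x, s) = Add(2, Mul(-1, Add(-26, Mul(-1, -1040)))) = Add(2, Mul(-1, Add(-26, 1040))) = Add(2, Mul(-1, 1014)) = Add(2, -1014) = -1012)
Mul(Add(2742756, Mul(y, 11520)), Pow(Add(Function('f')(238, -646), -2721274), -1)) = Mul(Add(2742756, Mul(-220, 11520)), Pow(Add(-1012, -2721274), -1)) = Mul(Add(2742756, -2534400), Pow(-2722286, -1)) = Mul(208356, Rational(-1, 2722286)) = Rational(-104178, 1361143)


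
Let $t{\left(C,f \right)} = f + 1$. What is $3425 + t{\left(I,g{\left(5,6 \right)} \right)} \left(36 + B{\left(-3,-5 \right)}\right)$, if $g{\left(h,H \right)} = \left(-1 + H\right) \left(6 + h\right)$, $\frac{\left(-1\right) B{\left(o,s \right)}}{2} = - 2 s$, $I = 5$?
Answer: $4321$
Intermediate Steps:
$B{\left(o,s \right)} = 4 s$ ($B{\left(o,s \right)} = - 2 \left(- 2 s\right) = 4 s$)
$t{\left(C,f \right)} = 1 + f$
$3425 + t{\left(I,g{\left(5,6 \right)} \right)} \left(36 + B{\left(-3,-5 \right)}\right) = 3425 + \left(1 + \left(-6 - 5 + 6 \cdot 6 + 6 \cdot 5\right)\right) \left(36 + 4 \left(-5\right)\right) = 3425 + \left(1 + \left(-6 - 5 + 36 + 30\right)\right) \left(36 - 20\right) = 3425 + \left(1 + 55\right) 16 = 3425 + 56 \cdot 16 = 3425 + 896 = 4321$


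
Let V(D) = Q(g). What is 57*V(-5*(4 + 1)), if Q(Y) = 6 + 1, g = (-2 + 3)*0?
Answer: 399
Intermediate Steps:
g = 0 (g = 1*0 = 0)
Q(Y) = 7
V(D) = 7
57*V(-5*(4 + 1)) = 57*7 = 399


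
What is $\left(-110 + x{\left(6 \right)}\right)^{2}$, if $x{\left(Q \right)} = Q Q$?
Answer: $5476$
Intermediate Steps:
$x{\left(Q \right)} = Q^{2}$
$\left(-110 + x{\left(6 \right)}\right)^{2} = \left(-110 + 6^{2}\right)^{2} = \left(-110 + 36\right)^{2} = \left(-74\right)^{2} = 5476$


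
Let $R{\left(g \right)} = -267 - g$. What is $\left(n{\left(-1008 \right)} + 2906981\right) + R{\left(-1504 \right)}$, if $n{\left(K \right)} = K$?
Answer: $2907210$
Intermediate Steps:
$\left(n{\left(-1008 \right)} + 2906981\right) + R{\left(-1504 \right)} = \left(-1008 + 2906981\right) - -1237 = 2905973 + \left(-267 + 1504\right) = 2905973 + 1237 = 2907210$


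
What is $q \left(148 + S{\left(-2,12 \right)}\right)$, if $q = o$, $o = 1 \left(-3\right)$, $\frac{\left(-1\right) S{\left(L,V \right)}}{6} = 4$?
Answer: $-372$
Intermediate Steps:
$S{\left(L,V \right)} = -24$ ($S{\left(L,V \right)} = \left(-6\right) 4 = -24$)
$o = -3$
$q = -3$
$q \left(148 + S{\left(-2,12 \right)}\right) = - 3 \left(148 - 24\right) = \left(-3\right) 124 = -372$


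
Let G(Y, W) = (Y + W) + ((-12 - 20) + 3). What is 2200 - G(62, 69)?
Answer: 2098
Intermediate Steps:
G(Y, W) = -29 + W + Y (G(Y, W) = (W + Y) + (-32 + 3) = (W + Y) - 29 = -29 + W + Y)
2200 - G(62, 69) = 2200 - (-29 + 69 + 62) = 2200 - 1*102 = 2200 - 102 = 2098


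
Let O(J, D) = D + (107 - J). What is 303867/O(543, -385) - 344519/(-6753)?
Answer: -1769163752/5544213 ≈ -319.10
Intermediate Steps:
O(J, D) = 107 + D - J
303867/O(543, -385) - 344519/(-6753) = 303867/(107 - 385 - 1*543) - 344519/(-6753) = 303867/(107 - 385 - 543) - 344519*(-1/6753) = 303867/(-821) + 344519/6753 = 303867*(-1/821) + 344519/6753 = -303867/821 + 344519/6753 = -1769163752/5544213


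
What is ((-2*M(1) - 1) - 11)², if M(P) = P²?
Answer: 196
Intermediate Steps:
((-2*M(1) - 1) - 11)² = ((-2*1² - 1) - 11)² = ((-2*1 - 1) - 11)² = ((-2 - 1) - 11)² = (-3 - 11)² = (-14)² = 196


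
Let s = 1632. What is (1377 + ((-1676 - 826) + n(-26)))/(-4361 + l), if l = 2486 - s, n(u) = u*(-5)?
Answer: 995/3507 ≈ 0.28372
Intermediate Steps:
n(u) = -5*u
l = 854 (l = 2486 - 1*1632 = 2486 - 1632 = 854)
(1377 + ((-1676 - 826) + n(-26)))/(-4361 + l) = (1377 + ((-1676 - 826) - 5*(-26)))/(-4361 + 854) = (1377 + (-2502 + 130))/(-3507) = (1377 - 2372)*(-1/3507) = -995*(-1/3507) = 995/3507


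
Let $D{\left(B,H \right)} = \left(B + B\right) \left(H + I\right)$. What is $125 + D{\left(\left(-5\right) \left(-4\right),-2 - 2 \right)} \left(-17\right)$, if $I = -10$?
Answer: $9645$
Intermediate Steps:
$D{\left(B,H \right)} = 2 B \left(-10 + H\right)$ ($D{\left(B,H \right)} = \left(B + B\right) \left(H - 10\right) = 2 B \left(-10 + H\right)$)
$125 + D{\left(\left(-5\right) \left(-4\right),-2 - 2 \right)} \left(-17\right) = 125 + 2 \left(\left(-5\right) \left(-4\right)\right) \left(-10 - 4\right) \left(-17\right) = 125 + 2 \cdot 20 \left(-10 - 4\right) \left(-17\right) = 125 + 2 \cdot 20 \left(-14\right) \left(-17\right) = 125 - -9520 = 125 + 9520 = 9645$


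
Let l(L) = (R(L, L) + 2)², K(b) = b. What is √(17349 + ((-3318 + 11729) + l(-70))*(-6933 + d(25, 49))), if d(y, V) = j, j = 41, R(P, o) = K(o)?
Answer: I*√89819871 ≈ 9477.3*I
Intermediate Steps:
R(P, o) = o
d(y, V) = 41
l(L) = (2 + L)² (l(L) = (L + 2)² = (2 + L)²)
√(17349 + ((-3318 + 11729) + l(-70))*(-6933 + d(25, 49))) = √(17349 + ((-3318 + 11729) + (2 - 70)²)*(-6933 + 41)) = √(17349 + (8411 + (-68)²)*(-6892)) = √(17349 + (8411 + 4624)*(-6892)) = √(17349 + 13035*(-6892)) = √(17349 - 89837220) = √(-89819871) = I*√89819871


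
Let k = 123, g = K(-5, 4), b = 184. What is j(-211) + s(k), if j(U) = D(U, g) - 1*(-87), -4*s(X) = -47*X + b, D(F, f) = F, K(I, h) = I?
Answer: 5101/4 ≈ 1275.3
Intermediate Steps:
g = -5
s(X) = -46 + 47*X/4 (s(X) = -(-47*X + 184)/4 = -(184 - 47*X)/4 = -46 + 47*X/4)
j(U) = 87 + U (j(U) = U - 1*(-87) = U + 87 = 87 + U)
j(-211) + s(k) = (87 - 211) + (-46 + (47/4)*123) = -124 + (-46 + 5781/4) = -124 + 5597/4 = 5101/4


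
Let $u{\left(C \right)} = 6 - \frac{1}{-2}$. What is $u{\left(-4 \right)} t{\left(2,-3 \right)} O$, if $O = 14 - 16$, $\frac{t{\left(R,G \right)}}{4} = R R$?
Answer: $-208$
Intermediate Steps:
$t{\left(R,G \right)} = 4 R^{2}$ ($t{\left(R,G \right)} = 4 R R = 4 R^{2}$)
$u{\left(C \right)} = \frac{13}{2}$ ($u{\left(C \right)} = 6 - - \frac{1}{2} = 6 + \frac{1}{2} = \frac{13}{2}$)
$O = -2$
$u{\left(-4 \right)} t{\left(2,-3 \right)} O = \frac{13 \cdot 4 \cdot 2^{2}}{2} \left(-2\right) = \frac{13 \cdot 4 \cdot 4}{2} \left(-2\right) = \frac{13}{2} \cdot 16 \left(-2\right) = 104 \left(-2\right) = -208$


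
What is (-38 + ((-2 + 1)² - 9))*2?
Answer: -92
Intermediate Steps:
(-38 + ((-2 + 1)² - 9))*2 = (-38 + ((-1)² - 9))*2 = (-38 + (1 - 9))*2 = (-38 - 8)*2 = -46*2 = -92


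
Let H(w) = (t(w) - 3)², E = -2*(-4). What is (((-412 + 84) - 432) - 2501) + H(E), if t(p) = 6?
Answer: -3252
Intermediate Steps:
E = 8
H(w) = 9 (H(w) = (6 - 3)² = 3² = 9)
(((-412 + 84) - 432) - 2501) + H(E) = (((-412 + 84) - 432) - 2501) + 9 = ((-328 - 432) - 2501) + 9 = (-760 - 2501) + 9 = -3261 + 9 = -3252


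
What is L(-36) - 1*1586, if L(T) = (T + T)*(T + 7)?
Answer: 502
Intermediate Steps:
L(T) = 2*T*(7 + T) (L(T) = (2*T)*(7 + T) = 2*T*(7 + T))
L(-36) - 1*1586 = 2*(-36)*(7 - 36) - 1*1586 = 2*(-36)*(-29) - 1586 = 2088 - 1586 = 502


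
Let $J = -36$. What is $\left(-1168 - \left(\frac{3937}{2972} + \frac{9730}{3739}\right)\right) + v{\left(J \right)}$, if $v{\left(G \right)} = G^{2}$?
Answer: $\frac{1378737421}{11112308} \approx 124.07$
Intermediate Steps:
$\left(-1168 - \left(\frac{3937}{2972} + \frac{9730}{3739}\right)\right) + v{\left(J \right)} = \left(-1168 - \left(\frac{3937}{2972} + \frac{9730}{3739}\right)\right) + \left(-36\right)^{2} = \left(-1168 - \frac{43638003}{11112308}\right) + 1296 = - \frac{13022813747}{11112308} + 1296 = \frac{1378737421}{11112308}$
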